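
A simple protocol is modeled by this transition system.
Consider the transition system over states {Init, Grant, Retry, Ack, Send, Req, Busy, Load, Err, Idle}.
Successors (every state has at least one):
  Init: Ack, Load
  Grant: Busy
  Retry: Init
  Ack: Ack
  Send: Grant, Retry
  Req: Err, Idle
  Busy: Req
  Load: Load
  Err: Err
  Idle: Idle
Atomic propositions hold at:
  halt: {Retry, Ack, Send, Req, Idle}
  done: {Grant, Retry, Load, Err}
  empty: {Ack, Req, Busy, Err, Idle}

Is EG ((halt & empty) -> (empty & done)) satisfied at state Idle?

Sat(halt & empty) = {Ack, Req, Idle}
Sat(empty & done) = {Err}
Sat((halt & empty) -> (empty & done)) = {Init, Grant, Retry, Send, Busy, Load, Err}
EG ((halt & empty) -> (empty & done)): greatest fixpoint, start Z0 = {Init, Grant, Retry, Send, Busy, Load, Err}, keep only states in Sat with some successor in Z. Z1 = {Init, Grant, Retry, Send, Load, Err}; Z2 = {Init, Retry, Send, Load, Err}; fixed.
Sat(EG ((halt & empty) -> (empty & done))) = {Init, Retry, Send, Load, Err}
Idle ∉ Sat(EG ((halt & empty) -> (empty & done))) = {Init, Retry, Send, Load, Err}, so the formula does not hold at Idle.

No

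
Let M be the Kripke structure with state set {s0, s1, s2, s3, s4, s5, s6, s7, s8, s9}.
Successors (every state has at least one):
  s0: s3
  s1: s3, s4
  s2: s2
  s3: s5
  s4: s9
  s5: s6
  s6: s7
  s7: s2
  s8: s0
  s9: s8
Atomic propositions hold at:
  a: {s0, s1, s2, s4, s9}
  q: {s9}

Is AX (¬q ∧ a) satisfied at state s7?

Sat(¬q) = {s0, s1, s2, s3, s4, s5, s6, s7, s8}
Sat(¬q ∧ a) = {s0, s1, s2, s4}
Sat(AX (¬q ∧ a)) = {s : every successor in {s0, s1, s2, s4}} = {s2, s7, s8}
s7 ∈ Sat(AX (¬q ∧ a)) = {s2, s7, s8}, so the formula holds at s7.

Yes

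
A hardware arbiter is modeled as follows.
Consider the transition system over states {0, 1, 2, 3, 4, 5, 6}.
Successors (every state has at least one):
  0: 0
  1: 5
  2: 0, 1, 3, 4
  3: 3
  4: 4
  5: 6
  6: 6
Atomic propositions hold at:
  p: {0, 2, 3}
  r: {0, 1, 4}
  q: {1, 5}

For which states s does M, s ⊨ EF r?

{0, 1, 2, 4}

EF r: least fixpoint, start Z0 = {0, 1, 4}, add states with some successor in Z. Z1 = {0, 1, 2, 4}; fixed.
Sat(EF r) = {0, 1, 2, 4}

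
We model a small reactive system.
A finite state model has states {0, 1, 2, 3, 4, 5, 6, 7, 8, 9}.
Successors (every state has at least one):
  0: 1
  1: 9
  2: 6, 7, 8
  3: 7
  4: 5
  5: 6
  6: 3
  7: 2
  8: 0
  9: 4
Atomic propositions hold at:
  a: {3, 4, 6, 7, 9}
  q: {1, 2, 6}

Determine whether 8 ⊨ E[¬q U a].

No

Sat(¬q) = {0, 3, 4, 5, 7, 8, 9}
E[¬q U a]: least fixpoint, start Z0 = Sat(a) = {3, 4, 6, 7, 9}, add states in Sat(¬q) with some successor in Z. Z1 = {3, 4, 5, 6, 7, 9}; fixed.
Sat(E[¬q U a]) = {3, 4, 5, 6, 7, 9}
8 ∉ Sat(E[¬q U a]) = {3, 4, 5, 6, 7, 9}, so the formula does not hold at 8.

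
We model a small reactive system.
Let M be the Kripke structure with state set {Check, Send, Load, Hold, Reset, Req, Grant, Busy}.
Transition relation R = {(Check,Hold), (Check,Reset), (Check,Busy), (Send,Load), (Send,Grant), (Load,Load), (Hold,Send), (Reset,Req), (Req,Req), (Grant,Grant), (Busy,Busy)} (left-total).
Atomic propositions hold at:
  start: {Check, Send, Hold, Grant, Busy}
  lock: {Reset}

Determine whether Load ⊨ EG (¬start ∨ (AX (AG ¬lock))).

Sat(¬start) = {Load, Reset, Req}
Sat(¬lock) = {Check, Send, Load, Hold, Req, Grant, Busy}
AG ¬lock: greatest fixpoint, start Z0 = {Check, Send, Load, Hold, Req, Grant, Busy}, keep only states in Sat with every successor in Z. Z1 = {Send, Load, Hold, Req, Grant, Busy}; fixed.
Sat(AG ¬lock) = {Send, Load, Hold, Req, Grant, Busy}
Sat(AX (AG ¬lock)) = {s : every successor in {Send, Load, Hold, Req, Grant, Busy}} = {Send, Load, Hold, Reset, Req, Grant, Busy}
Sat(¬start ∨ (AX (AG ¬lock))) = {Send, Load, Hold, Reset, Req, Grant, Busy}
EG (¬start ∨ (AX (AG ¬lock))): greatest fixpoint, start Z0 = {Send, Load, Hold, Reset, Req, Grant, Busy}, keep only states in Sat with some successor in Z. Already a fixed point.
Sat(EG (¬start ∨ (AX (AG ¬lock)))) = {Send, Load, Hold, Reset, Req, Grant, Busy}
Load ∈ Sat(EG (¬start ∨ (AX (AG ¬lock)))) = {Send, Load, Hold, Reset, Req, Grant, Busy}, so the formula holds at Load.

Yes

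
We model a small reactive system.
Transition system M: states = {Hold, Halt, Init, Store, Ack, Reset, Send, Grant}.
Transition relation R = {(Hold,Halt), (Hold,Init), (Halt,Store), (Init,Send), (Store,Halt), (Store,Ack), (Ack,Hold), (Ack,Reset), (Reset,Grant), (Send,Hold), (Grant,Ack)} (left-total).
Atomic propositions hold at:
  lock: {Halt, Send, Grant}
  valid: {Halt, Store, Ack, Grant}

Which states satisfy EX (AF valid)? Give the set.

{Hold, Halt, Store, Ack, Reset, Grant}

AF valid: least fixpoint, start Z0 = {Halt, Store, Ack, Grant}, add states with every successor in Z. Z1 = {Halt, Store, Ack, Reset, Grant}; fixed.
Sat(AF valid) = {Halt, Store, Ack, Reset, Grant}
Sat(EX (AF valid)) = {s : some successor in {Halt, Store, Ack, Reset, Grant}} = {Hold, Halt, Store, Ack, Reset, Grant}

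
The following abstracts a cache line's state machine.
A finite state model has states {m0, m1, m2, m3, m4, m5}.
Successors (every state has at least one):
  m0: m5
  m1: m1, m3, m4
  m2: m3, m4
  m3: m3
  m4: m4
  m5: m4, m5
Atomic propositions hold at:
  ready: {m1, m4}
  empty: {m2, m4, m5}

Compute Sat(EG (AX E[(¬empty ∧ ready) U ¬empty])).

{m3}

Sat(¬empty) = {m0, m1, m3}
Sat(¬empty ∧ ready) = {m1}
E[(¬empty ∧ ready) U ¬empty]: least fixpoint, start Z0 = Sat(¬empty) = {m0, m1, m3}, add states in Sat(¬empty ∧ ready) with some successor in Z. Already a fixed point.
Sat(E[(¬empty ∧ ready) U ¬empty]) = {m0, m1, m3}
Sat(AX E[(¬empty ∧ ready) U ¬empty]) = {s : every successor in {m0, m1, m3}} = {m3}
EG (AX E[(¬empty ∧ ready) U ¬empty]): greatest fixpoint, start Z0 = {m3}, keep only states in Sat with some successor in Z. Already a fixed point.
Sat(EG (AX E[(¬empty ∧ ready) U ¬empty])) = {m3}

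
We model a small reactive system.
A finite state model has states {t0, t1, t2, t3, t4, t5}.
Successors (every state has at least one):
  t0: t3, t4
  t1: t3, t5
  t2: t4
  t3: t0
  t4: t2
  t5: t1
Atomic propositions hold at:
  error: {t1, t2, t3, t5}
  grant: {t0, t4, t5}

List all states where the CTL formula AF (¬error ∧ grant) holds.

Sat(¬error) = {t0, t4}
Sat(¬error ∧ grant) = {t0, t4}
AF (¬error ∧ grant): least fixpoint, start Z0 = {t0, t4}, add states with every successor in Z. Z1 = {t0, t2, t3, t4}; fixed.
Sat(AF (¬error ∧ grant)) = {t0, t2, t3, t4}

{t0, t2, t3, t4}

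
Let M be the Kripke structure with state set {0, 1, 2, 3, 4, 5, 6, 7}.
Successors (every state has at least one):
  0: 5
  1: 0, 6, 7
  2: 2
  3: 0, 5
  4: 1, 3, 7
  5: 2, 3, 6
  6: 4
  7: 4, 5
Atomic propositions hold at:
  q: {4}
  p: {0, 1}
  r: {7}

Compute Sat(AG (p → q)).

Sat(p → q) = {2, 3, 4, 5, 6, 7}
AG (p → q): greatest fixpoint, start Z0 = {2, 3, 4, 5, 6, 7}, keep only states in Sat with every successor in Z. Z1 = {2, 5, 6, 7}; Z2 = {2}; fixed.
Sat(AG (p → q)) = {2}

{2}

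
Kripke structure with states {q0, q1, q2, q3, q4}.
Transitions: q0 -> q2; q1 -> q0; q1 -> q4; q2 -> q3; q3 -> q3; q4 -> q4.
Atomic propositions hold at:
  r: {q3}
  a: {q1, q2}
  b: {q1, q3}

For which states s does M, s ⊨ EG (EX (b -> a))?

{q1, q4}

Sat(b -> a) = {q0, q1, q2, q4}
Sat(EX (b -> a)) = {s : some successor in {q0, q1, q2, q4}} = {q0, q1, q4}
EG (EX (b -> a)): greatest fixpoint, start Z0 = {q0, q1, q4}, keep only states in Sat with some successor in Z. Z1 = {q1, q4}; fixed.
Sat(EG (EX (b -> a))) = {q1, q4}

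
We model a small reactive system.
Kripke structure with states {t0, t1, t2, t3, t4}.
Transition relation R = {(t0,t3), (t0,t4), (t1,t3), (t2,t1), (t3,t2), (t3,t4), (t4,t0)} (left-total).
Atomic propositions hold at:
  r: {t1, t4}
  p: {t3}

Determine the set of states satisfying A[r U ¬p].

{t0, t1, t2, t4}

Sat(¬p) = {t0, t1, t2, t4}
A[r U ¬p]: least fixpoint, start Z0 = Sat(¬p) = {t0, t1, t2, t4}, add states in Sat(r) with every successor in Z. Already a fixed point.
Sat(A[r U ¬p]) = {t0, t1, t2, t4}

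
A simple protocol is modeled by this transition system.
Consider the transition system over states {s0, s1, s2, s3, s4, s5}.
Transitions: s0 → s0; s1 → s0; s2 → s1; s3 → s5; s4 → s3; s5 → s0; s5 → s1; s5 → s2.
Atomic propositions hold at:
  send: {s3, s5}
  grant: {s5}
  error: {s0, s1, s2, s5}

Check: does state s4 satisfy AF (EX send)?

Yes

Sat(EX send) = {s : some successor in {s3, s5}} = {s3, s4}
AF (EX send): least fixpoint, start Z0 = {s3, s4}, add states with every successor in Z. Already a fixed point.
Sat(AF (EX send)) = {s3, s4}
s4 ∈ Sat(AF (EX send)) = {s3, s4}, so the formula holds at s4.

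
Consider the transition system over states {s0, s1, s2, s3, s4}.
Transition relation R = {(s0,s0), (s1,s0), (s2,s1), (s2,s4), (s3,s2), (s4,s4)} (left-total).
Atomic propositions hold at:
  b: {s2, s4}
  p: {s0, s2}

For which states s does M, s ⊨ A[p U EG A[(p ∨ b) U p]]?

{s0}

Sat(p ∨ b) = {s0, s2, s4}
A[(p ∨ b) U p]: least fixpoint, start Z0 = Sat(p) = {s0, s2}, add states in Sat(p ∨ b) with every successor in Z. Already a fixed point.
Sat(A[(p ∨ b) U p]) = {s0, s2}
EG A[(p ∨ b) U p]: greatest fixpoint, start Z0 = {s0, s2}, keep only states in Sat with some successor in Z. Z1 = {s0}; fixed.
Sat(EG A[(p ∨ b) U p]) = {s0}
A[p U EG A[(p ∨ b) U p]]: least fixpoint, start Z0 = Sat(EG A[(p ∨ b) U p]) = {s0}, add states in Sat(p) with every successor in Z. Already a fixed point.
Sat(A[p U EG A[(p ∨ b) U p]]) = {s0}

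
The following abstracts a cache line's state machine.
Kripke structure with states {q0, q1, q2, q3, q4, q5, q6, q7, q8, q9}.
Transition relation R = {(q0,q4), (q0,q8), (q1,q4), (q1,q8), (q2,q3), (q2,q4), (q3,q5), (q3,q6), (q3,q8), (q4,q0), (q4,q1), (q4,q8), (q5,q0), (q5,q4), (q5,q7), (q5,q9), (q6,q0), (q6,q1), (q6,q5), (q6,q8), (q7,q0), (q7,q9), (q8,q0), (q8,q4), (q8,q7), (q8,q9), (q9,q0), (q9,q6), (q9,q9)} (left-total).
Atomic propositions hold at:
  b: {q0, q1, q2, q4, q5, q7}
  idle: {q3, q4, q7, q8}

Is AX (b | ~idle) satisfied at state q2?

Sat(~idle) = {q0, q1, q2, q5, q6, q9}
Sat(b | ~idle) = {q0, q1, q2, q4, q5, q6, q7, q9}
Sat(AX (b | ~idle)) = {s : every successor in {q0, q1, q2, q4, q5, q6, q7, q9}} = {q5, q7, q8, q9}
q2 ∉ Sat(AX (b | ~idle)) = {q5, q7, q8, q9}, so the formula does not hold at q2.

No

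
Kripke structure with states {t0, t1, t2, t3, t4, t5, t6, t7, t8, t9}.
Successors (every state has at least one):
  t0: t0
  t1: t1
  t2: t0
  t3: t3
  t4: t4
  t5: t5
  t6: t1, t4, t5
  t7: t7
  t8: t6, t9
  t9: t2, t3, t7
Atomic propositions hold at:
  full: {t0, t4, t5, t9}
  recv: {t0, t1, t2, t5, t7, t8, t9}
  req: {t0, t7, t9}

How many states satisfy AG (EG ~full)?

3

Sat(~full) = {t1, t2, t3, t6, t7, t8}
EG ~full: greatest fixpoint, start Z0 = {t1, t2, t3, t6, t7, t8}, keep only states in Sat with some successor in Z. Z1 = {t1, t3, t6, t7, t8}; fixed.
Sat(EG ~full) = {t1, t3, t6, t7, t8}
AG (EG ~full): greatest fixpoint, start Z0 = {t1, t3, t6, t7, t8}, keep only states in Sat with every successor in Z. Z1 = {t1, t3, t7}; fixed.
Sat(AG (EG ~full)) = {t1, t3, t7}
|Sat(AG (EG ~full))| = |{t1, t3, t7}| = 3.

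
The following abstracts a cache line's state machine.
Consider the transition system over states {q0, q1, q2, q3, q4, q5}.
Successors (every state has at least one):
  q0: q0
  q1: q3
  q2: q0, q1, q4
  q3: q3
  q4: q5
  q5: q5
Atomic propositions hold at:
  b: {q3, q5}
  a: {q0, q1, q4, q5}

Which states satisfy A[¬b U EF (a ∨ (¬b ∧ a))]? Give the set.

Sat(¬b) = {q0, q1, q2, q4}
Sat(¬b ∧ a) = {q0, q1, q4}
Sat(a ∨ (¬b ∧ a)) = {q0, q1, q4, q5}
EF (a ∨ (¬b ∧ a)): least fixpoint, start Z0 = {q0, q1, q4, q5}, add states with some successor in Z. Z1 = {q0, q1, q2, q4, q5}; fixed.
Sat(EF (a ∨ (¬b ∧ a))) = {q0, q1, q2, q4, q5}
A[¬b U EF (a ∨ (¬b ∧ a))]: least fixpoint, start Z0 = Sat(EF (a ∨ (¬b ∧ a))) = {q0, q1, q2, q4, q5}, add states in Sat(¬b) with every successor in Z. Already a fixed point.
Sat(A[¬b U EF (a ∨ (¬b ∧ a))]) = {q0, q1, q2, q4, q5}

{q0, q1, q2, q4, q5}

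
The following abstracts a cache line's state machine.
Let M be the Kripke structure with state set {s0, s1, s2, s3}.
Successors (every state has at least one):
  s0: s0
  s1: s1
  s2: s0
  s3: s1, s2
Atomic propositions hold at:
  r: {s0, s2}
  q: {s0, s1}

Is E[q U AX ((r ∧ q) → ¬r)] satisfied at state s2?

Sat(r ∧ q) = {s0}
Sat(¬r) = {s1, s3}
Sat((r ∧ q) → ¬r) = {s1, s2, s3}
Sat(AX ((r ∧ q) → ¬r)) = {s : every successor in {s1, s2, s3}} = {s1, s3}
E[q U AX ((r ∧ q) → ¬r)]: least fixpoint, start Z0 = Sat(AX ((r ∧ q) → ¬r)) = {s1, s3}, add states in Sat(q) with some successor in Z. Already a fixed point.
Sat(E[q U AX ((r ∧ q) → ¬r)]) = {s1, s3}
s2 ∉ Sat(E[q U AX ((r ∧ q) → ¬r)]) = {s1, s3}, so the formula does not hold at s2.

No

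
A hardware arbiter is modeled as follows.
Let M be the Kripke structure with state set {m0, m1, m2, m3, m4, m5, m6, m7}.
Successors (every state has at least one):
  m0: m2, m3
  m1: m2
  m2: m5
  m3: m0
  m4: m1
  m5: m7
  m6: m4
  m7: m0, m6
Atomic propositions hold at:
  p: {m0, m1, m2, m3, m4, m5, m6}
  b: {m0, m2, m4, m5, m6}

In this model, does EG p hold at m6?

EG p: greatest fixpoint, start Z0 = {m0, m1, m2, m3, m4, m5, m6}, keep only states in Sat with some successor in Z. Z1 = {m0, m1, m2, m3, m4, m6}; Z2 = {m0, m1, m3, m4, m6}; Z3 = {m0, m3, m4, m6}; Z4 = {m0, m3, m6}; Z5 = {m0, m3}; fixed.
Sat(EG p) = {m0, m3}
m6 ∉ Sat(EG p) = {m0, m3}, so the formula does not hold at m6.

No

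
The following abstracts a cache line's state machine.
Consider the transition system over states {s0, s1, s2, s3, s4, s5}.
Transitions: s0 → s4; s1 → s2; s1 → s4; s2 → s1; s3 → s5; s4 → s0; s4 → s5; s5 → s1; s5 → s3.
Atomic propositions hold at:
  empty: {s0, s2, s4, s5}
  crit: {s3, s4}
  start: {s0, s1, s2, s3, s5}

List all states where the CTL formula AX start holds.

Sat(AX start) = {s : every successor in {s0, s1, s2, s3, s5}} = {s2, s3, s4, s5}

{s2, s3, s4, s5}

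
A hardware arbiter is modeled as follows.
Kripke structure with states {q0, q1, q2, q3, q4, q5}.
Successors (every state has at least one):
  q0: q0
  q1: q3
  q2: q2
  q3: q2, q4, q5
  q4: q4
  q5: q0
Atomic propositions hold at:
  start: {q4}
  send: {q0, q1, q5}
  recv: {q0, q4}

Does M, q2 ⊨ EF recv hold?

EF recv: least fixpoint, start Z0 = {q0, q4}, add states with some successor in Z. Z1 = {q0, q3, q4, q5}; Z2 = {q0, q1, q3, q4, q5}; fixed.
Sat(EF recv) = {q0, q1, q3, q4, q5}
q2 ∉ Sat(EF recv) = {q0, q1, q3, q4, q5}, so the formula does not hold at q2.

No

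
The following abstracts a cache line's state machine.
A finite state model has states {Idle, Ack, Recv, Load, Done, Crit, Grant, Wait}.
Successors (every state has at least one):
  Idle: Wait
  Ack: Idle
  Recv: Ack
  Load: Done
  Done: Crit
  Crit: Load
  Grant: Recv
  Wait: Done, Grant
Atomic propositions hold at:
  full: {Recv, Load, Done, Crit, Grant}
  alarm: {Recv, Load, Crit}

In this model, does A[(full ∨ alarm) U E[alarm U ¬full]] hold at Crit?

No

Sat(full ∨ alarm) = {Recv, Load, Done, Crit, Grant}
Sat(¬full) = {Idle, Ack, Wait}
E[alarm U ¬full]: least fixpoint, start Z0 = Sat(¬full) = {Idle, Ack, Wait}, add states in Sat(alarm) with some successor in Z. Z1 = {Idle, Ack, Recv, Wait}; fixed.
Sat(E[alarm U ¬full]) = {Idle, Ack, Recv, Wait}
A[(full ∨ alarm) U E[alarm U ¬full]]: least fixpoint, start Z0 = Sat(E[alarm U ¬full]) = {Idle, Ack, Recv, Wait}, add states in Sat(full ∨ alarm) with every successor in Z. Z1 = {Idle, Ack, Recv, Grant, Wait}; fixed.
Sat(A[(full ∨ alarm) U E[alarm U ¬full]]) = {Idle, Ack, Recv, Grant, Wait}
Crit ∉ Sat(A[(full ∨ alarm) U E[alarm U ¬full]]) = {Idle, Ack, Recv, Grant, Wait}, so the formula does not hold at Crit.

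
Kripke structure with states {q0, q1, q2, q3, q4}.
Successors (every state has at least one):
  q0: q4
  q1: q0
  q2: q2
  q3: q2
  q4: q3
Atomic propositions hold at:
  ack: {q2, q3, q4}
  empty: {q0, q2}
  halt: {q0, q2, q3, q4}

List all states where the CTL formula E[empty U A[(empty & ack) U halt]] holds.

{q0, q2, q3, q4}

Sat(empty & ack) = {q2}
A[(empty & ack) U halt]: least fixpoint, start Z0 = Sat(halt) = {q0, q2, q3, q4}, add states in Sat(empty & ack) with every successor in Z. Already a fixed point.
Sat(A[(empty & ack) U halt]) = {q0, q2, q3, q4}
E[empty U A[(empty & ack) U halt]]: least fixpoint, start Z0 = Sat(A[(empty & ack) U halt]) = {q0, q2, q3, q4}, add states in Sat(empty) with some successor in Z. Already a fixed point.
Sat(E[empty U A[(empty & ack) U halt]]) = {q0, q2, q3, q4}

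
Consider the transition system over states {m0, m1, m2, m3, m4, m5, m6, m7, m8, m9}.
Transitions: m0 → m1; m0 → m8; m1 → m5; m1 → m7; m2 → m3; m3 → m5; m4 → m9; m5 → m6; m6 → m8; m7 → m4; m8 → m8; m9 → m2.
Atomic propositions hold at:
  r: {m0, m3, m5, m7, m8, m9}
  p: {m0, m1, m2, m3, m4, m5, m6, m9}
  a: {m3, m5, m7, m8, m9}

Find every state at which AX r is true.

Sat(AX r) = {s : every successor in {m0, m3, m5, m7, m8, m9}} = {m1, m2, m3, m4, m6, m8}

{m1, m2, m3, m4, m6, m8}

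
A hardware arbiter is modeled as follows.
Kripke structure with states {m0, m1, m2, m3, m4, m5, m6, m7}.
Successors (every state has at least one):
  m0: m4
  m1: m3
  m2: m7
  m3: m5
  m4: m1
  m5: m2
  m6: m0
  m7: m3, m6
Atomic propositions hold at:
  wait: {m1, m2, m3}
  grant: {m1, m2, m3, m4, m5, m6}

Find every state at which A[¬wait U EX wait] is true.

{m0, m1, m4, m5, m6, m7}

Sat(¬wait) = {m0, m4, m5, m6, m7}
Sat(EX wait) = {s : some successor in {m1, m2, m3}} = {m1, m4, m5, m7}
A[¬wait U EX wait]: least fixpoint, start Z0 = Sat(EX wait) = {m1, m4, m5, m7}, add states in Sat(¬wait) with every successor in Z. Z1 = {m0, m1, m4, m5, m7}; Z2 = {m0, m1, m4, m5, m6, m7}; fixed.
Sat(A[¬wait U EX wait]) = {m0, m1, m4, m5, m6, m7}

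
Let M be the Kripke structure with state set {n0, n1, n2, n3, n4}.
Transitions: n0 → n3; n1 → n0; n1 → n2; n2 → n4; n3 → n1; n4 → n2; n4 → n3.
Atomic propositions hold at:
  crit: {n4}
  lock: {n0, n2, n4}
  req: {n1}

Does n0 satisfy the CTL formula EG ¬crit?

Yes

Sat(¬crit) = {n0, n1, n2, n3}
EG ¬crit: greatest fixpoint, start Z0 = {n0, n1, n2, n3}, keep only states in Sat with some successor in Z. Z1 = {n0, n1, n3}; fixed.
Sat(EG ¬crit) = {n0, n1, n3}
n0 ∈ Sat(EG ¬crit) = {n0, n1, n3}, so the formula holds at n0.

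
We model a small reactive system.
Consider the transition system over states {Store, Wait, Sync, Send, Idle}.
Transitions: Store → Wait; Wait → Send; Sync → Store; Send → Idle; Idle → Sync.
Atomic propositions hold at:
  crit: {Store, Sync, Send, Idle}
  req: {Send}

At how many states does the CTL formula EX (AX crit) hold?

Sat(AX crit) = {s : every successor in {Store, Sync, Send, Idle}} = {Wait, Sync, Send, Idle}
Sat(EX (AX crit)) = {s : some successor in {Wait, Sync, Send, Idle}} = {Store, Wait, Send, Idle}
|Sat(EX (AX crit))| = |{Store, Wait, Send, Idle}| = 4.

4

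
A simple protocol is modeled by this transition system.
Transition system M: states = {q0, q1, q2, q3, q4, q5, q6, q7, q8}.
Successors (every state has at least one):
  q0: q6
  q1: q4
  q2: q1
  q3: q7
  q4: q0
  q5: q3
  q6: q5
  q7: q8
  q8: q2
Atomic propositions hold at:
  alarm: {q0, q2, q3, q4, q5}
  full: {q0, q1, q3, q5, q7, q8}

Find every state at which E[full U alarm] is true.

{q0, q1, q2, q3, q4, q5, q7, q8}

E[full U alarm]: least fixpoint, start Z0 = Sat(alarm) = {q0, q2, q3, q4, q5}, add states in Sat(full) with some successor in Z. Z1 = {q0, q1, q2, q3, q4, q5, q8}; Z2 = {q0, q1, q2, q3, q4, q5, q7, q8}; fixed.
Sat(E[full U alarm]) = {q0, q1, q2, q3, q4, q5, q7, q8}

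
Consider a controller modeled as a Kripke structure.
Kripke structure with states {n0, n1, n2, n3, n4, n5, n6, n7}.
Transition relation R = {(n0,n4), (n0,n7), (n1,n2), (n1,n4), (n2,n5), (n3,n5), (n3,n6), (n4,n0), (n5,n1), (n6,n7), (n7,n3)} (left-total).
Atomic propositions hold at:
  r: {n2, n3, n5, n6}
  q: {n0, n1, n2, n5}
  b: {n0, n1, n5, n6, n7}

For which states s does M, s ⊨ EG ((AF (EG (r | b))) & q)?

Sat(r | b) = {n0, n1, n2, n3, n5, n6, n7}
EG (r | b): greatest fixpoint, start Z0 = {n0, n1, n2, n3, n5, n6, n7}, keep only states in Sat with some successor in Z. Already a fixed point.
Sat(EG (r | b)) = {n0, n1, n2, n3, n5, n6, n7}
AF (EG (r | b)): least fixpoint, start Z0 = {n0, n1, n2, n3, n5, n6, n7}, add states with every successor in Z. Z1 = {n0, n1, n2, n3, n4, n5, n6, n7}; fixed.
Sat(AF (EG (r | b))) = {n0, n1, n2, n3, n4, n5, n6, n7}
Sat((AF (EG (r | b))) & q) = {n0, n1, n2, n5}
EG ((AF (EG (r | b))) & q): greatest fixpoint, start Z0 = {n0, n1, n2, n5}, keep only states in Sat with some successor in Z. Z1 = {n1, n2, n5}; fixed.
Sat(EG ((AF (EG (r | b))) & q)) = {n1, n2, n5}

{n1, n2, n5}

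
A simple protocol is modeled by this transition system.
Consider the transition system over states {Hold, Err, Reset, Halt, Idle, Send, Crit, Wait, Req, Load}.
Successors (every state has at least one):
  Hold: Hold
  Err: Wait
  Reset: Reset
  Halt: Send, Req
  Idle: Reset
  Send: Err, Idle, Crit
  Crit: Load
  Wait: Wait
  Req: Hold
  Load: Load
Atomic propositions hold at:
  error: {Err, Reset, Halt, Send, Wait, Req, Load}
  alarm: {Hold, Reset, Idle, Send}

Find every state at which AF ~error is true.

{Hold, Idle, Crit, Req}

Sat(~error) = {Hold, Idle, Crit}
AF ~error: least fixpoint, start Z0 = {Hold, Idle, Crit}, add states with every successor in Z. Z1 = {Hold, Idle, Crit, Req}; fixed.
Sat(AF ~error) = {Hold, Idle, Crit, Req}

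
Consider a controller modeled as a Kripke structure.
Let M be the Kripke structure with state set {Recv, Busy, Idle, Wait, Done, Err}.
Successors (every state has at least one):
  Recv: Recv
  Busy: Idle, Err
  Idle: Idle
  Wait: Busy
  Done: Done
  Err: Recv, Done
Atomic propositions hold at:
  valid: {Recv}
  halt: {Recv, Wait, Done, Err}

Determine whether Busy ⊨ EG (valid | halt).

No

Sat(valid | halt) = {Recv, Wait, Done, Err}
EG (valid | halt): greatest fixpoint, start Z0 = {Recv, Wait, Done, Err}, keep only states in Sat with some successor in Z. Z1 = {Recv, Done, Err}; fixed.
Sat(EG (valid | halt)) = {Recv, Done, Err}
Busy ∉ Sat(EG (valid | halt)) = {Recv, Done, Err}, so the formula does not hold at Busy.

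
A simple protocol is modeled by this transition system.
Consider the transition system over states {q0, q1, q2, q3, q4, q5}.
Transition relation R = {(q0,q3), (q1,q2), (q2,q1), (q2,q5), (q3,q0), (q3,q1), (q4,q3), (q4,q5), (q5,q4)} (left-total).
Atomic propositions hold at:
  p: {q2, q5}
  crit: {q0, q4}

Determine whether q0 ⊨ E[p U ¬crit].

No

Sat(¬crit) = {q1, q2, q3, q5}
E[p U ¬crit]: least fixpoint, start Z0 = Sat(¬crit) = {q1, q2, q3, q5}, add states in Sat(p) with some successor in Z. Already a fixed point.
Sat(E[p U ¬crit]) = {q1, q2, q3, q5}
q0 ∉ Sat(E[p U ¬crit]) = {q1, q2, q3, q5}, so the formula does not hold at q0.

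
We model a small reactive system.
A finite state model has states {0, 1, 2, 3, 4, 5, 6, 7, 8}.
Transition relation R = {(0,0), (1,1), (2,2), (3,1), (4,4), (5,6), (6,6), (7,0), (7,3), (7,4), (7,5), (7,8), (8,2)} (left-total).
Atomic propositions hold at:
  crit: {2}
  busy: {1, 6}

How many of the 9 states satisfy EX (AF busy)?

AF busy: least fixpoint, start Z0 = {1, 6}, add states with every successor in Z. Z1 = {1, 3, 5, 6}; fixed.
Sat(AF busy) = {1, 3, 5, 6}
Sat(EX (AF busy)) = {s : some successor in {1, 3, 5, 6}} = {1, 3, 5, 6, 7}
|Sat(EX (AF busy))| = |{1, 3, 5, 6, 7}| = 5.

5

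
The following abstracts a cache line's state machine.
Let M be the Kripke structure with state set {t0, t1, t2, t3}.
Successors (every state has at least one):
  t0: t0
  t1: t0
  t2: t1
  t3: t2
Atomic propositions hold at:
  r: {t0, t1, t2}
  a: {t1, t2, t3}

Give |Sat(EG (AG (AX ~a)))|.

Sat(~a) = {t0}
Sat(AX ~a) = {s : every successor in {t0}} = {t0, t1}
AG (AX ~a): greatest fixpoint, start Z0 = {t0, t1}, keep only states in Sat with every successor in Z. Already a fixed point.
Sat(AG (AX ~a)) = {t0, t1}
EG (AG (AX ~a)): greatest fixpoint, start Z0 = {t0, t1}, keep only states in Sat with some successor in Z. Already a fixed point.
Sat(EG (AG (AX ~a))) = {t0, t1}
|Sat(EG (AG (AX ~a)))| = |{t0, t1}| = 2.

2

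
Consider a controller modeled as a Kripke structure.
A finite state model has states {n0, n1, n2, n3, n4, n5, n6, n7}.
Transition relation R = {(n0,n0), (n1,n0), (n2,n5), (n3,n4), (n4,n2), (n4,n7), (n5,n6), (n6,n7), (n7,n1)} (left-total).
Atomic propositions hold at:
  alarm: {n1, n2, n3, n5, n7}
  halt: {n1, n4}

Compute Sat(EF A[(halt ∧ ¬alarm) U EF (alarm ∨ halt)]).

Sat(¬alarm) = {n0, n4, n6}
Sat(halt ∧ ¬alarm) = {n4}
Sat(alarm ∨ halt) = {n1, n2, n3, n4, n5, n7}
EF (alarm ∨ halt): least fixpoint, start Z0 = {n1, n2, n3, n4, n5, n7}, add states with some successor in Z. Z1 = {n1, n2, n3, n4, n5, n6, n7}; fixed.
Sat(EF (alarm ∨ halt)) = {n1, n2, n3, n4, n5, n6, n7}
A[(halt ∧ ¬alarm) U EF (alarm ∨ halt)]: least fixpoint, start Z0 = Sat(EF (alarm ∨ halt)) = {n1, n2, n3, n4, n5, n6, n7}, add states in Sat(halt ∧ ¬alarm) with every successor in Z. Already a fixed point.
Sat(A[(halt ∧ ¬alarm) U EF (alarm ∨ halt)]) = {n1, n2, n3, n4, n5, n6, n7}
EF A[(halt ∧ ¬alarm) U EF (alarm ∨ halt)]: least fixpoint, start Z0 = {n1, n2, n3, n4, n5, n6, n7}, add states with some successor in Z. Already a fixed point.
Sat(EF A[(halt ∧ ¬alarm) U EF (alarm ∨ halt)]) = {n1, n2, n3, n4, n5, n6, n7}

{n1, n2, n3, n4, n5, n6, n7}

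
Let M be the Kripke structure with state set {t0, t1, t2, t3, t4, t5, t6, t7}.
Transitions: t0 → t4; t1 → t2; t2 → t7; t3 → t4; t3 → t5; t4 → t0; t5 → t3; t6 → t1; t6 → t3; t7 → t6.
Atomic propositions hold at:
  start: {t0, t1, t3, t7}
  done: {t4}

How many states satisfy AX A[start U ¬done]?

Sat(¬done) = {t0, t1, t2, t3, t5, t6, t7}
A[start U ¬done]: least fixpoint, start Z0 = Sat(¬done) = {t0, t1, t2, t3, t5, t6, t7}, add states in Sat(start) with every successor in Z. Already a fixed point.
Sat(A[start U ¬done]) = {t0, t1, t2, t3, t5, t6, t7}
Sat(AX A[start U ¬done]) = {s : every successor in {t0, t1, t2, t3, t5, t6, t7}} = {t1, t2, t4, t5, t6, t7}
|Sat(AX A[start U ¬done])| = |{t1, t2, t4, t5, t6, t7}| = 6.

6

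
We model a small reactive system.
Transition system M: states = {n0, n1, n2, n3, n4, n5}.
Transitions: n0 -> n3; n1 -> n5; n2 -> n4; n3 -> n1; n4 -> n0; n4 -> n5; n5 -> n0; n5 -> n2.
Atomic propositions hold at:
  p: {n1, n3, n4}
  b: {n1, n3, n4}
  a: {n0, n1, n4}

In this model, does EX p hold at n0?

Sat(EX p) = {s : some successor in {n1, n3, n4}} = {n0, n2, n3}
n0 ∈ Sat(EX p) = {n0, n2, n3}, so the formula holds at n0.

Yes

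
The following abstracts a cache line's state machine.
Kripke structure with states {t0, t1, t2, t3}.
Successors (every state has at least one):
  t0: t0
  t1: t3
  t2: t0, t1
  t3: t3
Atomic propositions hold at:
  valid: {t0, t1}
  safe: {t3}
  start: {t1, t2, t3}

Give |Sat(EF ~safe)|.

Sat(~safe) = {t0, t1, t2}
EF ~safe: least fixpoint, start Z0 = {t0, t1, t2}, add states with some successor in Z. Already a fixed point.
Sat(EF ~safe) = {t0, t1, t2}
|Sat(EF ~safe)| = |{t0, t1, t2}| = 3.

3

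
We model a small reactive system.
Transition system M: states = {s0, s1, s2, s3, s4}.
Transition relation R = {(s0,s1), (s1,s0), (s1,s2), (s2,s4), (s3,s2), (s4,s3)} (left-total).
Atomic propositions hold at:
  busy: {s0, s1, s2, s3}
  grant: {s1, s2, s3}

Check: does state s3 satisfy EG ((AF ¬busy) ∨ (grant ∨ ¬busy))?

Yes

Sat(¬busy) = {s4}
AF ¬busy: least fixpoint, start Z0 = {s4}, add states with every successor in Z. Z1 = {s2, s4}; Z2 = {s2, s3, s4}; fixed.
Sat(AF ¬busy) = {s2, s3, s4}
Sat(grant ∨ ¬busy) = {s1, s2, s3, s4}
Sat((AF ¬busy) ∨ (grant ∨ ¬busy)) = {s1, s2, s3, s4}
EG ((AF ¬busy) ∨ (grant ∨ ¬busy)): greatest fixpoint, start Z0 = {s1, s2, s3, s4}, keep only states in Sat with some successor in Z. Already a fixed point.
Sat(EG ((AF ¬busy) ∨ (grant ∨ ¬busy))) = {s1, s2, s3, s4}
s3 ∈ Sat(EG ((AF ¬busy) ∨ (grant ∨ ¬busy))) = {s1, s2, s3, s4}, so the formula holds at s3.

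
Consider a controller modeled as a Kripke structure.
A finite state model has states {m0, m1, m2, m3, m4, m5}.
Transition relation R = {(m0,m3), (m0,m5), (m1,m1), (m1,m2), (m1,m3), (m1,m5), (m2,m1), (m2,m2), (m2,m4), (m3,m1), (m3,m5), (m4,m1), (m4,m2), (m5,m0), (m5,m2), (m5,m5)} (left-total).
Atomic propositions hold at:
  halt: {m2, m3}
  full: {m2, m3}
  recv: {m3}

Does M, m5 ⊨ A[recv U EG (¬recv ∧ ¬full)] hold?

Yes

Sat(¬recv) = {m0, m1, m2, m4, m5}
Sat(¬full) = {m0, m1, m4, m5}
Sat(¬recv ∧ ¬full) = {m0, m1, m4, m5}
EG (¬recv ∧ ¬full): greatest fixpoint, start Z0 = {m0, m1, m4, m5}, keep only states in Sat with some successor in Z. Already a fixed point.
Sat(EG (¬recv ∧ ¬full)) = {m0, m1, m4, m5}
A[recv U EG (¬recv ∧ ¬full)]: least fixpoint, start Z0 = Sat(EG (¬recv ∧ ¬full)) = {m0, m1, m4, m5}, add states in Sat(recv) with every successor in Z. Z1 = {m0, m1, m3, m4, m5}; fixed.
Sat(A[recv U EG (¬recv ∧ ¬full)]) = {m0, m1, m3, m4, m5}
m5 ∈ Sat(A[recv U EG (¬recv ∧ ¬full)]) = {m0, m1, m3, m4, m5}, so the formula holds at m5.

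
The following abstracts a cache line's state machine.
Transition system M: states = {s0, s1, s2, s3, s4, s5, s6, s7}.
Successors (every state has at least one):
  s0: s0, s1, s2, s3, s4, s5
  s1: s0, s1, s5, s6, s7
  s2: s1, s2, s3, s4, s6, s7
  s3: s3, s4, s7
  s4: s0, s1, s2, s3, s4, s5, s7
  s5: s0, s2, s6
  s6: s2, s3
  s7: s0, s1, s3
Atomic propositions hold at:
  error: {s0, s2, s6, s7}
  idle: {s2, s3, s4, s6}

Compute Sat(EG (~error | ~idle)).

Sat(~error) = {s1, s3, s4, s5}
Sat(~idle) = {s0, s1, s5, s7}
Sat(~error | ~idle) = {s0, s1, s3, s4, s5, s7}
EG (~error | ~idle): greatest fixpoint, start Z0 = {s0, s1, s3, s4, s5, s7}, keep only states in Sat with some successor in Z. Already a fixed point.
Sat(EG (~error | ~idle)) = {s0, s1, s3, s4, s5, s7}

{s0, s1, s3, s4, s5, s7}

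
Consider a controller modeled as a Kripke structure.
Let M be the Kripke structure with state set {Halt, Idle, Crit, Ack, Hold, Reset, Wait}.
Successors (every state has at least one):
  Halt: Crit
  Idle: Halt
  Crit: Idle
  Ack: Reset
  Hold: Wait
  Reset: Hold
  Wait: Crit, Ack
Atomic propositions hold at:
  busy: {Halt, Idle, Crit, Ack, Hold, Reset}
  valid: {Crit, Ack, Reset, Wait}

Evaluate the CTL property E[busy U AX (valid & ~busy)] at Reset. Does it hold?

Yes

Sat(~busy) = {Wait}
Sat(valid & ~busy) = {Wait}
Sat(AX (valid & ~busy)) = {s : every successor in {Wait}} = {Hold}
E[busy U AX (valid & ~busy)]: least fixpoint, start Z0 = Sat(AX (valid & ~busy)) = {Hold}, add states in Sat(busy) with some successor in Z. Z1 = {Hold, Reset}; Z2 = {Ack, Hold, Reset}; fixed.
Sat(E[busy U AX (valid & ~busy)]) = {Ack, Hold, Reset}
Reset ∈ Sat(E[busy U AX (valid & ~busy)]) = {Ack, Hold, Reset}, so the formula holds at Reset.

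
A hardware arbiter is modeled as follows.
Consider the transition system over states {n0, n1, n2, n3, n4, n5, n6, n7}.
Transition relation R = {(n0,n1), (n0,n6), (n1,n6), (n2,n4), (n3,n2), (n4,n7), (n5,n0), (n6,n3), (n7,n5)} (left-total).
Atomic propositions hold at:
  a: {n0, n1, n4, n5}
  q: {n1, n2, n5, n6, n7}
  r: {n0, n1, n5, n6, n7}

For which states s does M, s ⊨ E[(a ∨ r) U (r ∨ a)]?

{n0, n1, n4, n5, n6, n7}

Sat(a ∨ r) = {n0, n1, n4, n5, n6, n7}
Sat(r ∨ a) = {n0, n1, n4, n5, n6, n7}
E[(a ∨ r) U (r ∨ a)]: least fixpoint, start Z0 = Sat((r ∨ a)) = {n0, n1, n4, n5, n6, n7}, add states in Sat(a ∨ r) with some successor in Z. Already a fixed point.
Sat(E[(a ∨ r) U (r ∨ a)]) = {n0, n1, n4, n5, n6, n7}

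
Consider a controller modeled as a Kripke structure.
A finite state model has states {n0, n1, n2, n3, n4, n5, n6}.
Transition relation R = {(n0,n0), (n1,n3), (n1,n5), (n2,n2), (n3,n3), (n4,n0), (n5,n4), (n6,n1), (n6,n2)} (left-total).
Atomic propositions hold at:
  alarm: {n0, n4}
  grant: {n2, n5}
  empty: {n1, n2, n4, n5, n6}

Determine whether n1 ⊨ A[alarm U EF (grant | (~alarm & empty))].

Yes

Sat(~alarm) = {n1, n2, n3, n5, n6}
Sat(~alarm & empty) = {n1, n2, n5, n6}
Sat(grant | (~alarm & empty)) = {n1, n2, n5, n6}
EF (grant | (~alarm & empty)): least fixpoint, start Z0 = {n1, n2, n5, n6}, add states with some successor in Z. Already a fixed point.
Sat(EF (grant | (~alarm & empty))) = {n1, n2, n5, n6}
A[alarm U EF (grant | (~alarm & empty))]: least fixpoint, start Z0 = Sat(EF (grant | (~alarm & empty))) = {n1, n2, n5, n6}, add states in Sat(alarm) with every successor in Z. Already a fixed point.
Sat(A[alarm U EF (grant | (~alarm & empty))]) = {n1, n2, n5, n6}
n1 ∈ Sat(A[alarm U EF (grant | (~alarm & empty))]) = {n1, n2, n5, n6}, so the formula holds at n1.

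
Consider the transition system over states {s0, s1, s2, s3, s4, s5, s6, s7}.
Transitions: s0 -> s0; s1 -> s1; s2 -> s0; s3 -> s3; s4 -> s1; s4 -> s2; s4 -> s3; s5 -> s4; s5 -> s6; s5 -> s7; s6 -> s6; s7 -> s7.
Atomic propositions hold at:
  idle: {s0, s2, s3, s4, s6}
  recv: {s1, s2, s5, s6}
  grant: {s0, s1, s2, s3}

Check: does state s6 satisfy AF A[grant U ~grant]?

Sat(~grant) = {s4, s5, s6, s7}
A[grant U ~grant]: least fixpoint, start Z0 = Sat(~grant) = {s4, s5, s6, s7}, add states in Sat(grant) with every successor in Z. Already a fixed point.
Sat(A[grant U ~grant]) = {s4, s5, s6, s7}
AF A[grant U ~grant]: least fixpoint, start Z0 = {s4, s5, s6, s7}, add states with every successor in Z. Already a fixed point.
Sat(AF A[grant U ~grant]) = {s4, s5, s6, s7}
s6 ∈ Sat(AF A[grant U ~grant]) = {s4, s5, s6, s7}, so the formula holds at s6.

Yes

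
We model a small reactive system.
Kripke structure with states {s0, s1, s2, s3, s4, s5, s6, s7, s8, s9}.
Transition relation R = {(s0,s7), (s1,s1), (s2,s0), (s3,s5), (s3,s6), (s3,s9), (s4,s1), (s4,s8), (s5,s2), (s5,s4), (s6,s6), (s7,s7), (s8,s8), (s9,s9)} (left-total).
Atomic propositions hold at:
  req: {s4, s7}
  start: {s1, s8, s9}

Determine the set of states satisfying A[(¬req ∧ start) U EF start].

Sat(¬req) = {s0, s1, s2, s3, s5, s6, s8, s9}
Sat(¬req ∧ start) = {s1, s8, s9}
EF start: least fixpoint, start Z0 = {s1, s8, s9}, add states with some successor in Z. Z1 = {s1, s3, s4, s8, s9}; Z2 = {s1, s3, s4, s5, s8, s9}; fixed.
Sat(EF start) = {s1, s3, s4, s5, s8, s9}
A[(¬req ∧ start) U EF start]: least fixpoint, start Z0 = Sat(EF start) = {s1, s3, s4, s5, s8, s9}, add states in Sat(¬req ∧ start) with every successor in Z. Already a fixed point.
Sat(A[(¬req ∧ start) U EF start]) = {s1, s3, s4, s5, s8, s9}

{s1, s3, s4, s5, s8, s9}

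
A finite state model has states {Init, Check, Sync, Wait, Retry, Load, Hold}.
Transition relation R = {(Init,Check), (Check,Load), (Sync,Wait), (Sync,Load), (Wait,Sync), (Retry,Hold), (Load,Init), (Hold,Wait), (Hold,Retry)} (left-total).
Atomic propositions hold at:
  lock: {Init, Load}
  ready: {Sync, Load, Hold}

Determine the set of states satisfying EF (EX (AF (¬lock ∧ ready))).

Sat(¬lock) = {Check, Sync, Wait, Retry, Hold}
Sat(¬lock ∧ ready) = {Sync, Hold}
AF (¬lock ∧ ready): least fixpoint, start Z0 = {Sync, Hold}, add states with every successor in Z. Z1 = {Sync, Wait, Retry, Hold}; fixed.
Sat(AF (¬lock ∧ ready)) = {Sync, Wait, Retry, Hold}
Sat(EX (AF (¬lock ∧ ready))) = {s : some successor in {Sync, Wait, Retry, Hold}} = {Sync, Wait, Retry, Hold}
EF (EX (AF (¬lock ∧ ready))): least fixpoint, start Z0 = {Sync, Wait, Retry, Hold}, add states with some successor in Z. Already a fixed point.
Sat(EF (EX (AF (¬lock ∧ ready)))) = {Sync, Wait, Retry, Hold}

{Sync, Wait, Retry, Hold}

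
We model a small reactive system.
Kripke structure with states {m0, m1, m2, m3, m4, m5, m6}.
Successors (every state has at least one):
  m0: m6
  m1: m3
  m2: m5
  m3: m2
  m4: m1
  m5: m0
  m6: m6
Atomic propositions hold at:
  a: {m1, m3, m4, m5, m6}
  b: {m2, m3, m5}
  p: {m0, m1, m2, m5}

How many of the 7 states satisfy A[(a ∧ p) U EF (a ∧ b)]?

Sat(a ∧ p) = {m1, m5}
Sat(a ∧ b) = {m3, m5}
EF (a ∧ b): least fixpoint, start Z0 = {m3, m5}, add states with some successor in Z. Z1 = {m1, m2, m3, m5}; Z2 = {m1, m2, m3, m4, m5}; fixed.
Sat(EF (a ∧ b)) = {m1, m2, m3, m4, m5}
A[(a ∧ p) U EF (a ∧ b)]: least fixpoint, start Z0 = Sat(EF (a ∧ b)) = {m1, m2, m3, m4, m5}, add states in Sat(a ∧ p) with every successor in Z. Already a fixed point.
Sat(A[(a ∧ p) U EF (a ∧ b)]) = {m1, m2, m3, m4, m5}
|Sat(A[(a ∧ p) U EF (a ∧ b)])| = |{m1, m2, m3, m4, m5}| = 5.

5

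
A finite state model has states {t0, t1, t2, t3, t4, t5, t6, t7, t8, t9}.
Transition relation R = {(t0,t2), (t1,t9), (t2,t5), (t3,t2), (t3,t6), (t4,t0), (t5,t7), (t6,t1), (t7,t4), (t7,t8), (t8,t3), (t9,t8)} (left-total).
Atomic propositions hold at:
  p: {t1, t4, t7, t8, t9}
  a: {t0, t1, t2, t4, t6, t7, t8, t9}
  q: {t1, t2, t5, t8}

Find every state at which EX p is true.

{t1, t5, t6, t7, t9}

Sat(EX p) = {s : some successor in {t1, t4, t7, t8, t9}} = {t1, t5, t6, t7, t9}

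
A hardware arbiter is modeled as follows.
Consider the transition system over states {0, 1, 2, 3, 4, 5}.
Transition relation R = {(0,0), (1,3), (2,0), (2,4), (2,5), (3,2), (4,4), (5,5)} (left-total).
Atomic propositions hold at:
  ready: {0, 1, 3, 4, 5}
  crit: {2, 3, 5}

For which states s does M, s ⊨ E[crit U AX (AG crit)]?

AG crit: greatest fixpoint, start Z0 = {2, 3, 5}, keep only states in Sat with every successor in Z. Z1 = {3, 5}; Z2 = {5}; fixed.
Sat(AG crit) = {5}
Sat(AX (AG crit)) = {s : every successor in {5}} = {5}
E[crit U AX (AG crit)]: least fixpoint, start Z0 = Sat(AX (AG crit)) = {5}, add states in Sat(crit) with some successor in Z. Z1 = {2, 5}; Z2 = {2, 3, 5}; fixed.
Sat(E[crit U AX (AG crit)]) = {2, 3, 5}

{2, 3, 5}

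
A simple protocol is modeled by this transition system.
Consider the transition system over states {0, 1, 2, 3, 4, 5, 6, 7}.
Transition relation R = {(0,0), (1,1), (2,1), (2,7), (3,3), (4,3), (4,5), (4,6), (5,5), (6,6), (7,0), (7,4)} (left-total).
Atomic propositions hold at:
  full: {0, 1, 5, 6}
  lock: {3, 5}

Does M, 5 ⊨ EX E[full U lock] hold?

E[full U lock]: least fixpoint, start Z0 = Sat(lock) = {3, 5}, add states in Sat(full) with some successor in Z. Already a fixed point.
Sat(E[full U lock]) = {3, 5}
Sat(EX E[full U lock]) = {s : some successor in {3, 5}} = {3, 4, 5}
5 ∈ Sat(EX E[full U lock]) = {3, 4, 5}, so the formula holds at 5.

Yes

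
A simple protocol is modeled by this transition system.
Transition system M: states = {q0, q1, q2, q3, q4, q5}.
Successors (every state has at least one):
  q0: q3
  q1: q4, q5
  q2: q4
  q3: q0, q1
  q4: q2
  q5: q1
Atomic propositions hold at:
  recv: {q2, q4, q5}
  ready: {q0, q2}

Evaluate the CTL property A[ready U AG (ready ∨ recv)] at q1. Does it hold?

No

Sat(ready ∨ recv) = {q0, q2, q4, q5}
AG (ready ∨ recv): greatest fixpoint, start Z0 = {q0, q2, q4, q5}, keep only states in Sat with every successor in Z. Z1 = {q2, q4}; fixed.
Sat(AG (ready ∨ recv)) = {q2, q4}
A[ready U AG (ready ∨ recv)]: least fixpoint, start Z0 = Sat(AG (ready ∨ recv)) = {q2, q4}, add states in Sat(ready) with every successor in Z. Already a fixed point.
Sat(A[ready U AG (ready ∨ recv)]) = {q2, q4}
q1 ∉ Sat(A[ready U AG (ready ∨ recv)]) = {q2, q4}, so the formula does not hold at q1.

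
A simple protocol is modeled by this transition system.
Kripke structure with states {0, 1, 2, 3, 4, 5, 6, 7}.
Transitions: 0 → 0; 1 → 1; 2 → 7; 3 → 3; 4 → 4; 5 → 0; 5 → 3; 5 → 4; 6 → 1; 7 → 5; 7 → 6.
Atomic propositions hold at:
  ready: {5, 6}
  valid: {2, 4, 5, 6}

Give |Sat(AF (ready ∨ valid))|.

5

Sat(ready ∨ valid) = {2, 4, 5, 6}
AF (ready ∨ valid): least fixpoint, start Z0 = {2, 4, 5, 6}, add states with every successor in Z. Z1 = {2, 4, 5, 6, 7}; fixed.
Sat(AF (ready ∨ valid)) = {2, 4, 5, 6, 7}
|Sat(AF (ready ∨ valid))| = |{2, 4, 5, 6, 7}| = 5.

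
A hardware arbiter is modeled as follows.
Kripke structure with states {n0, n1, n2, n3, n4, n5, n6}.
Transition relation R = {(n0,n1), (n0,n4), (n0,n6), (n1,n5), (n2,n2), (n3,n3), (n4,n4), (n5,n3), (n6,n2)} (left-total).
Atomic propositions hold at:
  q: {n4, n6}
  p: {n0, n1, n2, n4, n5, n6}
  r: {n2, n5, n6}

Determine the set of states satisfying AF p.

AF p: least fixpoint, start Z0 = {n0, n1, n2, n4, n5, n6}, add states with every successor in Z. Already a fixed point.
Sat(AF p) = {n0, n1, n2, n4, n5, n6}

{n0, n1, n2, n4, n5, n6}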